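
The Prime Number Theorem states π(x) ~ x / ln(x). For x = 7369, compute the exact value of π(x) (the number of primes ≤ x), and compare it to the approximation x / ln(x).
π(7369) = 938;  x/ln(x) ≈ 827.51;  relative error ≈ 11.78%.

Directly count primes up to 7369: π(7369) = 938. The PNT approximation gives 7369/ln(7369) ≈ 7369/8.90504 ≈ 827.51. Relative error (π(x) − x/ln(x)) / π(x) ≈ 11.78%; the approximation is known to undercount slightly (Li(x) is a better estimate).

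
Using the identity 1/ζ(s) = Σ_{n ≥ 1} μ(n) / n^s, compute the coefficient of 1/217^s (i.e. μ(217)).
μ(217) = 1

Factor n = 217 = 7 · 31. μ(n) = 0 if any exponent ≥ 2 (not squarefree); otherwise μ(n) = (−1)^{ω(n)} where ω(n) is the number of distinct prime factors. Applying: μ(217) = 1.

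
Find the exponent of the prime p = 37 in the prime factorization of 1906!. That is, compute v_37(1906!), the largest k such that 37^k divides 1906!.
v_37(1906!) = 52

Legendre's formula: v_p(n!) = Σ_{k ≥ 1} ⌊n / p^k⌋. For p = 37, n = 1906, the terms are:
  ⌊1906/37^1⌋ = ⌊1906/37⌋ = 51
  ⌊1906/37^2⌋ = ⌊1906/1369⌋ = 1
(the next term ⌊1906/37^3⌋ = 0, terminating the sum). Summing: v_37(1906!) = 51 + 1 = 52.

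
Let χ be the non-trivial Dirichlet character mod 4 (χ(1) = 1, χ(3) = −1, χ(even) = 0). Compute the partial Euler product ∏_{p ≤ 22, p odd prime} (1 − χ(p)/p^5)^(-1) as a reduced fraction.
∏ = 8959395755957897476417566375/8993950909687588250159808512

The odd primes p ≤ 22 are [3, 5, 7, 11, 13, 17, 19]. For each, χ(p) = 1 if p ≡ 1 mod 4, χ(p) = −1 if p ≡ 3 mod 4. Taking (1 − χ(p)/p^5)^(-1) = p^5/(p^5 − χ(p)): (1 − (-1)/3^5)^(-1) · (1 − (1)/5^5)^(-1) · (1 − (-1)/7^5)^(-1) · (1 − (-1)/11^5)^(-1) · (1 − (1)/13^5)^(-1) · (1 − (1)/17^5)^(-1) · (1 − (-1)/19^5)^(-1) = 8959395755957897476417566375/8993950909687588250159808512.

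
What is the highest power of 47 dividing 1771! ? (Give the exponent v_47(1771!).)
v_47(1771!) = 37

Legendre's formula: v_p(n!) = Σ_{k ≥ 1} ⌊n / p^k⌋. For p = 47, n = 1771, the terms are:
  ⌊1771/47^1⌋ = ⌊1771/47⌋ = 37
(the next term ⌊1771/47^2⌋ = 0, terminating the sum). Summing: v_47(1771!) = 37 = 37.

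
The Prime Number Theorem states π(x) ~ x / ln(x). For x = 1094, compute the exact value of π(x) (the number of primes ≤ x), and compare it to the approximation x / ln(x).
π(1094) = 183;  x/ln(x) ≈ 156.34;  relative error ≈ 14.57%.

Directly count primes up to 1094: π(1094) = 183. The PNT approximation gives 1094/ln(1094) ≈ 1094/6.99760 ≈ 156.34. Relative error (π(x) − x/ln(x)) / π(x) ≈ 14.57%; the approximation is known to undercount slightly (Li(x) is a better estimate).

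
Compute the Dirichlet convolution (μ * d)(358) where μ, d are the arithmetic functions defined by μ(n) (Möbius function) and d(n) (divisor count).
(μ * d)(358) = 1

Divisors of 358: [1, 2, 179, 358]. For each d | 358:
  d = 1: μ(1) · d(358/1) = 1 · 4 = 4
  d = 2: μ(2) · d(358/2) = -1 · 2 = -2
  d = 179: μ(179) · d(358/179) = -1 · 2 = -2
  d = 358: μ(358) · d(358/358) = 1 · 1 = 1
Summing: (μ * d)(358) = 4 + -2 + -2 + 1 = 1.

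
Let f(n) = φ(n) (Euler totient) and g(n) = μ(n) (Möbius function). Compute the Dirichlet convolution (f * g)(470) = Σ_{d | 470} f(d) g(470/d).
(φ * μ)(470) = 0

Divisors of 470: [1, 2, 5, 10, 47, 94, 235, 470]. For each d | 470:
  d = 1: φ(1) · μ(470/1) = 1 · -1 = -1
  d = 2: φ(2) · μ(470/2) = 1 · 1 = 1
  d = 5: φ(5) · μ(470/5) = 4 · 1 = 4
  d = 10: φ(10) · μ(470/10) = 4 · -1 = -4
  d = 47: φ(47) · μ(470/47) = 46 · 1 = 46
  d = 94: φ(94) · μ(470/94) = 46 · -1 = -46
  d = 235: φ(235) · μ(470/235) = 184 · -1 = -184
  d = 470: φ(470) · μ(470/470) = 184 · 1 = 184
Summing: (φ * μ)(470) = -1 + 1 + 4 + -4 + 46 + -46 + -184 + 184 = 0.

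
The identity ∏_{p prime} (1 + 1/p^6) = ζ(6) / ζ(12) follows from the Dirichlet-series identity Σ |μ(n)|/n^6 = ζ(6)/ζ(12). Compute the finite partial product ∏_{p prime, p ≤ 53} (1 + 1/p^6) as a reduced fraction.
∏ = 360549358903447598496102606972302575686854635195266223026920975630213276302501208168000000/354490140797970318435085924328566932610522860437094896232244152761372626351680260596056897

The primes p ≤ 53 are [2, 3, 5, 7, 11, 13, 17, 19, 23, 29, 31, 37, 41, 43, 47, 53]. For each, (1 + 1/p^6) = (p^6 + 1)/p^6. Multiplying these fractions over p ∈ [2, 3, 5, 7, 11, 13, 17, 19, 23, 29, 31, 37, 41, 43, 47, 53] gives 360549358903447598496102606972302575686854635195266223026920975630213276302501208168000000/354490140797970318435085924328566932610522860437094896232244152761372626351680260596056897. (In the limit P → ∞ this tends to ζ(6)/ζ(12).)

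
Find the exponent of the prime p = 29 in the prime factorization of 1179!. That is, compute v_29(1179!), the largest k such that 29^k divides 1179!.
v_29(1179!) = 41

Legendre's formula: v_p(n!) = Σ_{k ≥ 1} ⌊n / p^k⌋. For p = 29, n = 1179, the terms are:
  ⌊1179/29^1⌋ = ⌊1179/29⌋ = 40
  ⌊1179/29^2⌋ = ⌊1179/841⌋ = 1
(the next term ⌊1179/29^3⌋ = 0, terminating the sum). Summing: v_29(1179!) = 40 + 1 = 41.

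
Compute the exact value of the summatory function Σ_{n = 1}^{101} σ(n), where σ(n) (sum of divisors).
Σ_{n ≤ 101} σ(n) = 8401

Compute σ(n) for each 1 ≤ n ≤ 101: σ(1) = 1, σ(2) = 3, σ(3) = 4, σ(4) = 7, σ(5) = 6, σ(6) = 12, σ(7) = 8, σ(8) = 15, σ(9) = 13, σ(10) = 18, σ(11) = 12, σ(12) = 28, σ(13) = 14, σ(14) = 24, σ(15) = 24, σ(16) = 31, σ(17) = 18, σ(18) = 39, σ(19) = 20, σ(20) = 42, σ(21) = 32, σ(22) = 36, σ(23) = 24, σ(24) = 60, σ(25) = 31, σ(26) = 42, σ(27) = 40, σ(28) = 56, σ(29) = 30, σ(30) = 72, σ(31) = 32, σ(32) = 63, σ(33) = 48, σ(34) = 54, σ(35) = 48, σ(36) = 91, σ(37) = 38, σ(38) = 60, σ(39) = 56, σ(40) = 90, σ(41) = 42, σ(42) = 96, σ(43) = 44, σ(44) = 84, σ(45) = 78, σ(46) = 72, σ(47) = 48, σ(48) = 124, σ(49) = 57, σ(50) = 93, σ(51) = 72, σ(52) = 98, σ(53) = 54, σ(54) = 120, σ(55) = 72, σ(56) = 120, σ(57) = 80, σ(58) = 90, σ(59) = 60, σ(60) = 168, σ(61) = 62, σ(62) = 96, σ(63) = 104, σ(64) = 127, σ(65) = 84, σ(66) = 144, σ(67) = 68, σ(68) = 126, σ(69) = 96, σ(70) = 144, σ(71) = 72, σ(72) = 195, σ(73) = 74, σ(74) = 114, σ(75) = 124, σ(76) = 140, σ(77) = 96, σ(78) = 168, σ(79) = 80, σ(80) = 186, σ(81) = 121, σ(82) = 126, σ(83) = 84, σ(84) = 224, σ(85) = 108, σ(86) = 132, σ(87) = 120, σ(88) = 180, σ(89) = 90, σ(90) = 234, σ(91) = 112, σ(92) = 168, σ(93) = 128, σ(94) = 144, σ(95) = 120, σ(96) = 252, σ(97) = 98, σ(98) = 171, σ(99) = 156, σ(100) = 217, σ(101) = 102. Summing all 101 values: 8401. (Average order: Σ_{n ≤ x} σ(n) ~ (π²/12) x². For x = 101, (π²/12)·101² ≈ 8389.99.)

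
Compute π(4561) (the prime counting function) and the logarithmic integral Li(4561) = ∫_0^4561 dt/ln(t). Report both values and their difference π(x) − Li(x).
π(4561) = 618;  Li(4561) ≈ 632.46;  π(x) − Li(x) ≈ -14.46.

Direct count of primes ≤ 4561 gives π(4561) = 618. Numerical evaluation of the logarithmic integral gives Li(4561) ≈ 632.46. The difference π(x) − Li(x) ≈ -14.46 is typically negative for small/moderate x (Li(x) overestimates), though Littlewood's theorem shows this sign changes infinitely often.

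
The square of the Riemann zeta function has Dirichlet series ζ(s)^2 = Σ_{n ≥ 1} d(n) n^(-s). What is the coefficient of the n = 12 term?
d(12) = 6

ζ(s)^2 = (Σ 1/m^s)(Σ 1/k^s). The coefficient of 1/n^s in the product is the number of ordered pairs (m, k) with mk = n, which equals d(n). For n = 12, divisors are [1, 2, 3, 4, 6, 12], so d(12) = 6.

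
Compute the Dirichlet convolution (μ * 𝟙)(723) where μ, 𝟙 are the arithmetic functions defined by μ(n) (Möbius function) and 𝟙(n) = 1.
(μ * 𝟙)(723) = 0

Divisors of 723: [1, 3, 241, 723]. For each d | 723:
  d = 1: μ(1) · 𝟙(723/1) = 1 · 1 = 1
  d = 3: μ(3) · 𝟙(723/3) = -1 · 1 = -1
  d = 241: μ(241) · 𝟙(723/241) = -1 · 1 = -1
  d = 723: μ(723) · 𝟙(723/723) = 1 · 1 = 1
Summing: (μ * 𝟙)(723) = 1 + -1 + -1 + 1 = 0.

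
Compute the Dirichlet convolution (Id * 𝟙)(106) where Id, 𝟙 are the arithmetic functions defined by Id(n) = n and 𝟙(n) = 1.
(Id * 𝟙)(106) = 162

Divisors of 106: [1, 2, 53, 106]. For each d | 106:
  d = 1: Id(1) · 𝟙(106/1) = 1 · 1 = 1
  d = 2: Id(2) · 𝟙(106/2) = 2 · 1 = 2
  d = 53: Id(53) · 𝟙(106/53) = 53 · 1 = 53
  d = 106: Id(106) · 𝟙(106/106) = 106 · 1 = 106
Summing: (Id * 𝟙)(106) = 1 + 2 + 53 + 106 = 162.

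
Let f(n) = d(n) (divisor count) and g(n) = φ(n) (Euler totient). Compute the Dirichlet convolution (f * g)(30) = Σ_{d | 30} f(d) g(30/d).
(d * φ)(30) = 72

Divisors of 30: [1, 2, 3, 5, 6, 10, 15, 30]. For each d | 30:
  d = 1: d(1) · φ(30/1) = 1 · 8 = 8
  d = 2: d(2) · φ(30/2) = 2 · 8 = 16
  d = 3: d(3) · φ(30/3) = 2 · 4 = 8
  d = 5: d(5) · φ(30/5) = 2 · 2 = 4
  d = 6: d(6) · φ(30/6) = 4 · 4 = 16
  d = 10: d(10) · φ(30/10) = 4 · 2 = 8
  d = 15: d(15) · φ(30/15) = 4 · 1 = 4
  d = 30: d(30) · φ(30/30) = 8 · 1 = 8
Summing: (d * φ)(30) = 8 + 16 + 8 + 4 + 16 + 8 + 4 + 8 = 72.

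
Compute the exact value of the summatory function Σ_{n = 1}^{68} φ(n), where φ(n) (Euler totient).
Σ_{n ≤ 68} φ(n) = 1426

Compute φ(n) for each 1 ≤ n ≤ 68: φ(1) = 1, φ(2) = 1, φ(3) = 2, φ(4) = 2, φ(5) = 4, φ(6) = 2, φ(7) = 6, φ(8) = 4, φ(9) = 6, φ(10) = 4, φ(11) = 10, φ(12) = 4, φ(13) = 12, φ(14) = 6, φ(15) = 8, φ(16) = 8, φ(17) = 16, φ(18) = 6, φ(19) = 18, φ(20) = 8, φ(21) = 12, φ(22) = 10, φ(23) = 22, φ(24) = 8, φ(25) = 20, φ(26) = 12, φ(27) = 18, φ(28) = 12, φ(29) = 28, φ(30) = 8, φ(31) = 30, φ(32) = 16, φ(33) = 20, φ(34) = 16, φ(35) = 24, φ(36) = 12, φ(37) = 36, φ(38) = 18, φ(39) = 24, φ(40) = 16, φ(41) = 40, φ(42) = 12, φ(43) = 42, φ(44) = 20, φ(45) = 24, φ(46) = 22, φ(47) = 46, φ(48) = 16, φ(49) = 42, φ(50) = 20, φ(51) = 32, φ(52) = 24, φ(53) = 52, φ(54) = 18, φ(55) = 40, φ(56) = 24, φ(57) = 36, φ(58) = 28, φ(59) = 58, φ(60) = 16, φ(61) = 60, φ(62) = 30, φ(63) = 36, φ(64) = 32, φ(65) = 48, φ(66) = 20, φ(67) = 66, φ(68) = 32. Summing all 68 values: 1426. (Average order: Σ_{n ≤ x} φ(n) ~ (3/π²) x². For x = 68, (3/π²)·68² ≈ 1405.53.)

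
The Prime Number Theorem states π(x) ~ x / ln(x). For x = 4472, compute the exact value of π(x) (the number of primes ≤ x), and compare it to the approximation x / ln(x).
π(4472) = 607;  x/ln(x) ≈ 532.03;  relative error ≈ 12.35%.

Directly count primes up to 4472: π(4472) = 607. The PNT approximation gives 4472/ln(4472) ≈ 4472/8.40559 ≈ 532.03. Relative error (π(x) − x/ln(x)) / π(x) ≈ 12.35%; the approximation is known to undercount slightly (Li(x) is a better estimate).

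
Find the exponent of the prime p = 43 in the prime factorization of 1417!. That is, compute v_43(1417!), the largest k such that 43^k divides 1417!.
v_43(1417!) = 32

Legendre's formula: v_p(n!) = Σ_{k ≥ 1} ⌊n / p^k⌋. For p = 43, n = 1417, the terms are:
  ⌊1417/43^1⌋ = ⌊1417/43⌋ = 32
(the next term ⌊1417/43^2⌋ = 0, terminating the sum). Summing: v_43(1417!) = 32 = 32.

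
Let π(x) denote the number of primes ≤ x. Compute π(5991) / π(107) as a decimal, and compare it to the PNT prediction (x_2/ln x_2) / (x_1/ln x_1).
π(5991)/π(107) = 783/28 ≈ 27.9643;  PNT prediction ≈ 30.0798.

π(107) = 28 and π(5991) = 783, so π(5991)/π(107) ≈ 27.9643. The PNT-predicted ratio is (5991/ln(5991)) / (107/ln(107)) ≈ 30.0798. The two agree to within a few percent, as expected.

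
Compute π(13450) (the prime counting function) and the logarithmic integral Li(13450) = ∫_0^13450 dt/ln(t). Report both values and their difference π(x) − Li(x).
π(13450) = 1593;  Li(13450) ≈ 1614.53;  π(x) − Li(x) ≈ -21.53.

Direct count of primes ≤ 13450 gives π(13450) = 1593. Numerical evaluation of the logarithmic integral gives Li(13450) ≈ 1614.53. The difference π(x) − Li(x) ≈ -21.53 is typically negative for small/moderate x (Li(x) overestimates), though Littlewood's theorem shows this sign changes infinitely often.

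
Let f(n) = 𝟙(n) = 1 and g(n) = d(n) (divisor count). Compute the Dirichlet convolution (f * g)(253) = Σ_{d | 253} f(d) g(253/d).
(𝟙 * d)(253) = 9

Divisors of 253: [1, 11, 23, 253]. For each d | 253:
  d = 1: 𝟙(1) · d(253/1) = 1 · 4 = 4
  d = 11: 𝟙(11) · d(253/11) = 1 · 2 = 2
  d = 23: 𝟙(23) · d(253/23) = 1 · 2 = 2
  d = 253: 𝟙(253) · d(253/253) = 1 · 1 = 1
Summing: (𝟙 * d)(253) = 4 + 2 + 2 + 1 = 9.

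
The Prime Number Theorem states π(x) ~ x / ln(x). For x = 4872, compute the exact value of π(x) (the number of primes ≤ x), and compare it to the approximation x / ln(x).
π(4872) = 652;  x/ln(x) ≈ 573.77;  relative error ≈ 12.00%.

Directly count primes up to 4872: π(4872) = 652. The PNT approximation gives 4872/ln(4872) ≈ 4872/8.49126 ≈ 573.77. Relative error (π(x) − x/ln(x)) / π(x) ≈ 12.00%; the approximation is known to undercount slightly (Li(x) is a better estimate).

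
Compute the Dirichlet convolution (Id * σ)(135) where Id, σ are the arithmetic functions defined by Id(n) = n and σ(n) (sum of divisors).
(Id * σ)(135) = 1562

Divisors of 135: [1, 3, 5, 9, 15, 27, 45, 135]. For each d | 135:
  d = 1: Id(1) · σ(135/1) = 1 · 240 = 240
  d = 3: Id(3) · σ(135/3) = 3 · 78 = 234
  d = 5: Id(5) · σ(135/5) = 5 · 40 = 200
  d = 9: Id(9) · σ(135/9) = 9 · 24 = 216
  d = 15: Id(15) · σ(135/15) = 15 · 13 = 195
  d = 27: Id(27) · σ(135/27) = 27 · 6 = 162
  d = 45: Id(45) · σ(135/45) = 45 · 4 = 180
  d = 135: Id(135) · σ(135/135) = 135 · 1 = 135
Summing: (Id * σ)(135) = 240 + 234 + 200 + 216 + 195 + 162 + 180 + 135 = 1562.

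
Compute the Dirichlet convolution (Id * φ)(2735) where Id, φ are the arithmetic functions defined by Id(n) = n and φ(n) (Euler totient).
(Id * φ)(2735) = 9837

Divisors of 2735: [1, 5, 547, 2735]. For each d | 2735:
  d = 1: Id(1) · φ(2735/1) = 1 · 2184 = 2184
  d = 5: Id(5) · φ(2735/5) = 5 · 546 = 2730
  d = 547: Id(547) · φ(2735/547) = 547 · 4 = 2188
  d = 2735: Id(2735) · φ(2735/2735) = 2735 · 1 = 2735
Summing: (Id * φ)(2735) = 2184 + 2730 + 2188 + 2735 = 9837.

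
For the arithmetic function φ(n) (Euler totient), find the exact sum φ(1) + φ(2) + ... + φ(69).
Σ_{n ≤ 69} φ(n) = 1470

Compute φ(n) for each 1 ≤ n ≤ 69: φ(1) = 1, φ(2) = 1, φ(3) = 2, φ(4) = 2, φ(5) = 4, φ(6) = 2, φ(7) = 6, φ(8) = 4, φ(9) = 6, φ(10) = 4, φ(11) = 10, φ(12) = 4, φ(13) = 12, φ(14) = 6, φ(15) = 8, φ(16) = 8, φ(17) = 16, φ(18) = 6, φ(19) = 18, φ(20) = 8, φ(21) = 12, φ(22) = 10, φ(23) = 22, φ(24) = 8, φ(25) = 20, φ(26) = 12, φ(27) = 18, φ(28) = 12, φ(29) = 28, φ(30) = 8, φ(31) = 30, φ(32) = 16, φ(33) = 20, φ(34) = 16, φ(35) = 24, φ(36) = 12, φ(37) = 36, φ(38) = 18, φ(39) = 24, φ(40) = 16, φ(41) = 40, φ(42) = 12, φ(43) = 42, φ(44) = 20, φ(45) = 24, φ(46) = 22, φ(47) = 46, φ(48) = 16, φ(49) = 42, φ(50) = 20, φ(51) = 32, φ(52) = 24, φ(53) = 52, φ(54) = 18, φ(55) = 40, φ(56) = 24, φ(57) = 36, φ(58) = 28, φ(59) = 58, φ(60) = 16, φ(61) = 60, φ(62) = 30, φ(63) = 36, φ(64) = 32, φ(65) = 48, φ(66) = 20, φ(67) = 66, φ(68) = 32, φ(69) = 44. Summing all 69 values: 1470. (Average order: Σ_{n ≤ x} φ(n) ~ (3/π²) x². For x = 69, (3/π²)·69² ≈ 1447.17.)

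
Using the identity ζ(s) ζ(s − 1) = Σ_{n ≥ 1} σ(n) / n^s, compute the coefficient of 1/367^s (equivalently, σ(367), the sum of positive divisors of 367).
σ(367) = 368

In the product (Σ m^0/m^s)(Σ k / k^s) = Σ (Σ_{d | n} d) / n^s, the coefficient of 1/n^s is σ(n) = Σ_{d | n} d. For n = 367, divisors are [1, 367]; summing: σ(367) = 368.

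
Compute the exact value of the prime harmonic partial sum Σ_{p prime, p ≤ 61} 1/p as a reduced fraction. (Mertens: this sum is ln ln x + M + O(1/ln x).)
Σ 1/p = 201015517717077830328949/117288381359406970983270

π(61) = 18, so the primes ≤ 61 are [2, 3, 5, 7, 11, 13, 17, 19, 23, 29, 31, 37, 41, 43, 47, 53, 59, 61]. Summing 1/p over these primes: 201015517717077830328949/117288381359406970983270 ≈ 1.7139. Mertens estimate ln ln(61) + 0.2615 ≈ 1.6751.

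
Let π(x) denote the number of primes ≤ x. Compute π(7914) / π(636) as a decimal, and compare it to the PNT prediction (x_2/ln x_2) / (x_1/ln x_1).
π(7914)/π(636) = 999/115 ≈ 8.6870;  PNT prediction ≈ 8.9484.

π(636) = 115 and π(7914) = 999, so π(7914)/π(636) ≈ 8.6870. The PNT-predicted ratio is (7914/ln(7914)) / (636/ln(636)) ≈ 8.9484. The two agree to within a few percent, as expected.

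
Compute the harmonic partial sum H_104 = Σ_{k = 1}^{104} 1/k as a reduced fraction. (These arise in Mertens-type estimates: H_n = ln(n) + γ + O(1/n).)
H_104 = 151628729214843927768244125436857365638449733/29012042540587955997705808574162155756055616

Direct summation: H_104 = 1 + 1/2 + ... + 1/104. The least common denominator is lcm(1, ..., 104) = 725301063514698899942645214354053893901390400; over this denominator the numerator is 725301063514698899942645214354053893901390400 + 362650531757349449971322607177026946950695200 + 241767021171566299980881738118017964633796800 + 181325265878674724985661303588513473475347600 + 145060212702939779988529042870810778780278080 + 120883510585783149990440869059008982316898400 + 103614437644956985706092173479150556271627200 + 90662632939337362492830651794256736737673800 + 80589007057188766660293912706005988211265600 + 72530106351469889994264521435405389390139040 + 65936460319518081812967746759459444900126400 + 60441755292891574995220434529504491158449200 + 55792389501130684610972708796465684146260800 + 51807218822478492853046086739575278135813600 + 48353404234313259996176347623603592926759360 + 45331316469668681246415325897128368368836900 + 42664768442041111761332071432591405523611200 + 40294503528594383330146956353002994105632800 + 38173740184984152628560274439687047047441600 + 36265053175734944997132260717702694695069520 + 34538145881652328568697391159716852090542400 + 32968230159759040906483873379729722450063200 + 31534828848465169562723704971915386691364800 + 30220877646445787497610217264752245579224600 + 29012042540587955997705808574162155756055616 + 27896194750565342305486354398232842073130400 + 26863002352396255553431304235335329403755200 + 25903609411239246426523043369787639067906800 + 25010381500506858618711903943243237720737600 + 24176702117156629998088173811801796463379680 + 23396808500474158062665974656582383674238400 + 22665658234834340623207662948564184184418450 + 21978820106506027270989248919819814966708800 + 21332384221020555880666035716295702761805600 + 20722887528991397141218434695830111254325440 + 20147251764297191665073478176501497052816400 + 19602731446343213511963384171731186321659200 + 19086870092492076314280137219843523523720800 + 18597463167043561536990902932155228048753600 + 18132526587867472498566130358851347347534760 + 17690269841821924388845005228147655948814400 + 17269072940826164284348695579858426045271200 + 16867466593365090696340586380326834741892800 + 16484115079879520453241936689864861225031600 + 16117801411437753332058782541201197642253120 + 15767414424232584781361852485957693345682400 + 15431937521589338296652025837320295614923200 + 15110438823222893748805108632376122789612300 + 14802062520708140815156024782735793753089600 + 14506021270293977998852904287081077878027808 + 14221589480680370587110690477530468507870400 + 13948097375282671152743177199116421036565200 + 13684925726692432074389532346302903658516800 + 13431501176198127776715652117667664701877600 + 13187292063903616362593549351891888980025280 + 12951804705619623213261521684893819533953400 + 12724580061661384209520091479895682349147200 + 12505190750253429309355951971621618860368800 + 12293238364655913558349918887356845659345600 + 12088351058578314999044086905900898231689840 + 11890181369093424589223692038591047441006400 + 11698404250237079031332987328291191837119200 + 11512715293884109522899130386572284030180800 + 11332829117417170311603831474282092092209225 + 11158477900226136922194541759293136829252160 + 10989410053253013635494624459909907483354400 + 10825389007682073133472316632150058117931200 + 10666192110510277940333017858147851380902800 + 10511609616155056520907901657305128897121600 + 10361443764495698570609217347915055627162720 + 10215507936826745069614721328930336533822400 + 10073625882148595832536739088250748526408200 + 9935631007050669862228016634987039642484800 + 9801365723171606755981692085865593160829600 + 9670680846862651999235269524720718585351872 + 9543435046246038157140068609921761761860400 + 9419494331359725973281106679922777842875200 + 9298731583521780768495451466077614024376800 + 9181026120439226581552471067772834100017600 + 9066263293933736249283065179425673673767380 + 8954334117465418517810434745111776467918400 + 8845134920910962194422502614073827974407200 + 8738567030297577107742713425952456553028800 + 8634536470413082142174347789929213022635600 + 8532953688408222352266414286518281104722240 + 8433733296682545348170293190163417370946400 + 8336793833502286206237301314414412573579200 + 8242057539939760226620968344932430612515800 + 8149450151850549437557811397236560605633600 + 8058900705718876666029391270600598821126560 + 7970341357304383515853244113780812020894400 + 7883707212116292390680926242978846672841200 + 7798936166824719354221991552194127891412800 + 7715968760794669148326012918660147807461600 + 7634748036996830525712054887937409409488320 + 7555219411611446874402554316188061394806150 + 7477330551697926803532424890247978287643200 + 7401031260354070407578012391367896876544800 + 7326273368835342423663082973273271655569600 + 7253010635146988999426452143540538939013904 + 7181198648660385147946982320337167266350400 + 7110794740340185293555345238765234253935200 + 7041757898200960193617914702466542659236800 + 6974048687641335576371588599558210518282600 = 3790718230371098194206103135921434140961243325, so H_104 = 3790718230371098194206103135921434140961243325/725301063514698899942645214354053893901390400; reducing by gcd(3790718230371098194206103135921434140961243325, 725301063514698899942645214354053893901390400) = 25 gives 151628729214843927768244125436857365638449733/29012042540587955997705808574162155756055616 ≈ 5.22641. (The PNT-adjacent estimate ln(104) + γ ≈ 5.22161 matches within O(1/n).)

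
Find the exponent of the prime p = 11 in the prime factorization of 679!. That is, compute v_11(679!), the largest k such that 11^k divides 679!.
v_11(679!) = 66

Legendre's formula: v_p(n!) = Σ_{k ≥ 1} ⌊n / p^k⌋. For p = 11, n = 679, the terms are:
  ⌊679/11^1⌋ = ⌊679/11⌋ = 61
  ⌊679/11^2⌋ = ⌊679/121⌋ = 5
(the next term ⌊679/11^3⌋ = 0, terminating the sum). Summing: v_11(679!) = 61 + 5 = 66.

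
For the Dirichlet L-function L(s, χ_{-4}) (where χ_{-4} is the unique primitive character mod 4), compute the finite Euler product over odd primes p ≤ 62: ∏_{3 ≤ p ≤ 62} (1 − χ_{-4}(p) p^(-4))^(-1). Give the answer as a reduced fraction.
∏ = 81934214988902113115031508050672702841756592198516788686922065253543/82850154482442028729801746725895742819441886414557775886809038848000

The odd primes p ≤ 62 are [3, 5, 7, 11, 13, 17, 19, 23, 29, 31, 37, 41, 43, 47, 53, 59, 61]. For each, χ(p) = 1 if p ≡ 1 mod 4, χ(p) = −1 if p ≡ 3 mod 4. Taking (1 − χ(p)/p^4)^(-1) = p^4/(p^4 − χ(p)): (1 − (-1)/3^4)^(-1) · (1 − (1)/5^4)^(-1) · (1 − (-1)/7^4)^(-1) · (1 − (-1)/11^4)^(-1) · (1 − (1)/13^4)^(-1) · (1 − (1)/17^4)^(-1) · (1 − (-1)/19^4)^(-1) · (1 − (-1)/23^4)^(-1) · (1 − (1)/29^4)^(-1) · (1 − (-1)/31^4)^(-1) · (1 − (1)/37^4)^(-1) · (1 − (1)/41^4)^(-1) · (1 − (-1)/43^4)^(-1) · (1 − (-1)/47^4)^(-1) · (1 − (1)/53^4)^(-1) · (1 − (-1)/59^4)^(-1) · (1 − (1)/61^4)^(-1) = 81934214988902113115031508050672702841756592198516788686922065253543/82850154482442028729801746725895742819441886414557775886809038848000.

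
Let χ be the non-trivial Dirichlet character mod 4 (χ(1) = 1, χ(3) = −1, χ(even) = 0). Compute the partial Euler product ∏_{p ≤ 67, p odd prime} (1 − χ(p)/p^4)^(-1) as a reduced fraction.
∏ = 1651066280281380138536686837541579766361280941939967829361597654494040671703/1669523570694536178861740034086625672835197425049896317943747132528787456000

The odd primes p ≤ 67 are [3, 5, 7, 11, 13, 17, 19, 23, 29, 31, 37, 41, 43, 47, 53, 59, 61, 67]. For each, χ(p) = 1 if p ≡ 1 mod 4, χ(p) = −1 if p ≡ 3 mod 4. Taking (1 − χ(p)/p^4)^(-1) = p^4/(p^4 − χ(p)): (1 − (-1)/3^4)^(-1) · (1 − (1)/5^4)^(-1) · (1 − (-1)/7^4)^(-1) · (1 − (-1)/11^4)^(-1) · (1 − (1)/13^4)^(-1) · (1 − (1)/17^4)^(-1) · (1 − (-1)/19^4)^(-1) · (1 − (-1)/23^4)^(-1) · (1 − (1)/29^4)^(-1) · (1 − (-1)/31^4)^(-1) · (1 − (1)/37^4)^(-1) · (1 − (1)/41^4)^(-1) · (1 − (-1)/43^4)^(-1) · (1 − (-1)/47^4)^(-1) · (1 − (1)/53^4)^(-1) · (1 − (-1)/59^4)^(-1) · (1 − (1)/61^4)^(-1) · (1 − (-1)/67^4)^(-1) = 1651066280281380138536686837541579766361280941939967829361597654494040671703/1669523570694536178861740034086625672835197425049896317943747132528787456000.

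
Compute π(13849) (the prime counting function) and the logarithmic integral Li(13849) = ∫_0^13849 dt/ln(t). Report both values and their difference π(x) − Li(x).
π(13849) = 1636;  Li(13849) ≈ 1656.43;  π(x) − Li(x) ≈ -20.43.

Direct count of primes ≤ 13849 gives π(13849) = 1636. Numerical evaluation of the logarithmic integral gives Li(13849) ≈ 1656.43. The difference π(x) − Li(x) ≈ -20.43 is typically negative for small/moderate x (Li(x) overestimates), though Littlewood's theorem shows this sign changes infinitely often.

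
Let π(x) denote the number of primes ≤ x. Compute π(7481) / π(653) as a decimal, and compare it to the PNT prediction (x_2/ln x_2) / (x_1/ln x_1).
π(7481)/π(653) = 947/119 ≈ 7.9580;  PNT prediction ≈ 8.3245.

π(653) = 119 and π(7481) = 947, so π(7481)/π(653) ≈ 7.9580. The PNT-predicted ratio is (7481/ln(7481)) / (653/ln(653)) ≈ 8.3245. The two agree to within a few percent, as expected.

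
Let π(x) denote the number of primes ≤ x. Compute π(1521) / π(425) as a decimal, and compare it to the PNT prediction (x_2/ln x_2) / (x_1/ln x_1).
π(1521)/π(425) = 240/82 ≈ 2.9268;  PNT prediction ≈ 2.9561.

π(425) = 82 and π(1521) = 240, so π(1521)/π(425) ≈ 2.9268. The PNT-predicted ratio is (1521/ln(1521)) / (425/ln(425)) ≈ 2.9561. The two agree to within a few percent, as expected.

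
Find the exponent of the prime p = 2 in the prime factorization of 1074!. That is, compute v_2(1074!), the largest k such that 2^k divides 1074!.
v_2(1074!) = 1070

Legendre's formula: v_p(n!) = Σ_{k ≥ 1} ⌊n / p^k⌋. For p = 2, n = 1074, the terms are:
  ⌊1074/2^1⌋ = ⌊1074/2⌋ = 537
  ⌊1074/2^2⌋ = ⌊1074/4⌋ = 268
  ⌊1074/2^3⌋ = ⌊1074/8⌋ = 134
  ⌊1074/2^4⌋ = ⌊1074/16⌋ = 67
  ⌊1074/2^5⌋ = ⌊1074/32⌋ = 33
  ⌊1074/2^6⌋ = ⌊1074/64⌋ = 16
  ⌊1074/2^7⌋ = ⌊1074/128⌋ = 8
  ⌊1074/2^8⌋ = ⌊1074/256⌋ = 4
  ⌊1074/2^9⌋ = ⌊1074/512⌋ = 2
  ⌊1074/2^10⌋ = ⌊1074/1024⌋ = 1
(the next term ⌊1074/2^11⌋ = 0, terminating the sum). Summing: v_2(1074!) = 537 + 268 + 134 + 67 + 33 + 16 + 8 + 4 + 2 + 1 = 1070.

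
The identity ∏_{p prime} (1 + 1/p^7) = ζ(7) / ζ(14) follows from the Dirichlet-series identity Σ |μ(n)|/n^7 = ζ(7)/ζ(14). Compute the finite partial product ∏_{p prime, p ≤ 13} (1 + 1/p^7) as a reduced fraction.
∏ = 131129952026000311359081292/130052142598591679794453125

The primes p ≤ 13 are [2, 3, 5, 7, 11, 13]. For each, (1 + 1/p^7) = (p^7 + 1)/p^7. Multiplying these fractions over p ∈ [2, 3, 5, 7, 11, 13] gives 131129952026000311359081292/130052142598591679794453125. (In the limit P → ∞ this tends to ζ(7)/ζ(14).)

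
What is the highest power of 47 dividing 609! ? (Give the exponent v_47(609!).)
v_47(609!) = 12

Legendre's formula: v_p(n!) = Σ_{k ≥ 1} ⌊n / p^k⌋. For p = 47, n = 609, the terms are:
  ⌊609/47^1⌋ = ⌊609/47⌋ = 12
(the next term ⌊609/47^2⌋ = 0, terminating the sum). Summing: v_47(609!) = 12 = 12.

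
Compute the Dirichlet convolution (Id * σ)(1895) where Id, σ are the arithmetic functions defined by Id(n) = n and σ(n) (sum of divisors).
(Id * σ)(1895) = 8349

Divisors of 1895: [1, 5, 379, 1895]. For each d | 1895:
  d = 1: Id(1) · σ(1895/1) = 1 · 2280 = 2280
  d = 5: Id(5) · σ(1895/5) = 5 · 380 = 1900
  d = 379: Id(379) · σ(1895/379) = 379 · 6 = 2274
  d = 1895: Id(1895) · σ(1895/1895) = 1895 · 1 = 1895
Summing: (Id * σ)(1895) = 2280 + 1900 + 2274 + 1895 = 8349.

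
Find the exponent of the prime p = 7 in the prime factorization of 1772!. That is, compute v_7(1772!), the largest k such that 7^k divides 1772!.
v_7(1772!) = 294

Legendre's formula: v_p(n!) = Σ_{k ≥ 1} ⌊n / p^k⌋. For p = 7, n = 1772, the terms are:
  ⌊1772/7^1⌋ = ⌊1772/7⌋ = 253
  ⌊1772/7^2⌋ = ⌊1772/49⌋ = 36
  ⌊1772/7^3⌋ = ⌊1772/343⌋ = 5
(the next term ⌊1772/7^4⌋ = 0, terminating the sum). Summing: v_7(1772!) = 253 + 36 + 5 = 294.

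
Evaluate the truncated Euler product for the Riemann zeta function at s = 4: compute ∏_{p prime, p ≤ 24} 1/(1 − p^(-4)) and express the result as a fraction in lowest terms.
∏ = 179711034607426083154393/166042662475294310400000

The primes p ≤ 24 are [2, 3, 5, 7, 11, 13, 17, 19, 23]. For each prime, (1 − 1/p^4)^(-1) = p^4 / (p^4 − 1). The product is (1 − 1/2^4)^(-1), (1 − 1/3^4)^(-1), (1 − 1/5^4)^(-1), (1 − 1/7^4)^(-1), (1 − 1/11^4)^(-1), (1 − 1/13^4)^(-1), (1 − 1/17^4)^(-1), (1 − 1/19^4)^(-1), (1 − 1/23^4)^(-1) = ∏ p^4 / (p^4 − 1) = 179711034607426083154393/166042662475294310400000.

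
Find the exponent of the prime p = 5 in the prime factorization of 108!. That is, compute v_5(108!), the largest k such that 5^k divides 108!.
v_5(108!) = 25

Legendre's formula: v_p(n!) = Σ_{k ≥ 1} ⌊n / p^k⌋. For p = 5, n = 108, the terms are:
  ⌊108/5^1⌋ = ⌊108/5⌋ = 21
  ⌊108/5^2⌋ = ⌊108/25⌋ = 4
(the next term ⌊108/5^3⌋ = 0, terminating the sum). Summing: v_5(108!) = 21 + 4 = 25.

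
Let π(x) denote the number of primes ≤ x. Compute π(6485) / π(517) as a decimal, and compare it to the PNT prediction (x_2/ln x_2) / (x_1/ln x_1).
π(6485)/π(517) = 841/97 ≈ 8.6701;  PNT prediction ≈ 8.9290.

π(517) = 97 and π(6485) = 841, so π(6485)/π(517) ≈ 8.6701. The PNT-predicted ratio is (6485/ln(6485)) / (517/ln(517)) ≈ 8.9290. The two agree to within a few percent, as expected.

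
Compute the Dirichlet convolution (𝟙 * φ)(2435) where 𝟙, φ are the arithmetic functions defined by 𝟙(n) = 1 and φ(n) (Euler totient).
(𝟙 * φ)(2435) = 2435

Divisors of 2435: [1, 5, 487, 2435]. For each d | 2435:
  d = 1: 𝟙(1) · φ(2435/1) = 1 · 1944 = 1944
  d = 5: 𝟙(5) · φ(2435/5) = 1 · 486 = 486
  d = 487: 𝟙(487) · φ(2435/487) = 1 · 4 = 4
  d = 2435: 𝟙(2435) · φ(2435/2435) = 1 · 1 = 1
Summing: (𝟙 * φ)(2435) = 1944 + 486 + 4 + 1 = 2435.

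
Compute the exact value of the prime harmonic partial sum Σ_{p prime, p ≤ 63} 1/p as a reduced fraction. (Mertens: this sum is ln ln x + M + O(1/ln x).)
Σ 1/p = 201015517717077830328949/117288381359406970983270

π(63) = 18, so the primes ≤ 63 are [2, 3, 5, 7, 11, 13, 17, 19, 23, 29, 31, 37, 41, 43, 47, 53, 59, 61]. Summing 1/p over these primes: 201015517717077830328949/117288381359406970983270 ≈ 1.7139. Mertens estimate ln ln(63) + 0.2615 ≈ 1.6829.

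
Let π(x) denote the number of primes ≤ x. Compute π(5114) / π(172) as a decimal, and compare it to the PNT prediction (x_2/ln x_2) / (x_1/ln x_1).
π(5114)/π(172) = 684/39 ≈ 17.5385;  PNT prediction ≈ 17.9219.

π(172) = 39 and π(5114) = 684, so π(5114)/π(172) ≈ 17.5385. The PNT-predicted ratio is (5114/ln(5114)) / (172/ln(172)) ≈ 17.9219. The two agree to within a few percent, as expected.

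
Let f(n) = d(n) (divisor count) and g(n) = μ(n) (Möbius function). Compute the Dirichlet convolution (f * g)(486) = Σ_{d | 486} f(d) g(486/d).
(d * μ)(486) = 1

Divisors of 486: [1, 2, 3, 6, 9, 18, 27, 54, 81, 162, 243, 486]. For each d | 486:
  d = 1: d(1) · μ(486/1) = 1 · 0 = 0
  d = 2: d(2) · μ(486/2) = 2 · 0 = 0
  d = 3: d(3) · μ(486/3) = 2 · 0 = 0
  d = 6: d(6) · μ(486/6) = 4 · 0 = 0
  d = 9: d(9) · μ(486/9) = 3 · 0 = 0
  d = 18: d(18) · μ(486/18) = 6 · 0 = 0
  d = 27: d(27) · μ(486/27) = 4 · 0 = 0
  d = 54: d(54) · μ(486/54) = 8 · 0 = 0
  d = 81: d(81) · μ(486/81) = 5 · 1 = 5
  d = 162: d(162) · μ(486/162) = 10 · -1 = -10
  d = 243: d(243) · μ(486/243) = 6 · -1 = -6
  d = 486: d(486) · μ(486/486) = 12 · 1 = 12
Summing: (d * μ)(486) = 0 + 0 + 0 + 0 + 0 + 0 + 0 + 0 + 5 + -10 + -6 + 12 = 1.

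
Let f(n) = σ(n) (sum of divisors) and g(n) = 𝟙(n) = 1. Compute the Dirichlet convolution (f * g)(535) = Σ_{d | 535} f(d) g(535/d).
(σ * 𝟙)(535) = 763

Divisors of 535: [1, 5, 107, 535]. For each d | 535:
  d = 1: σ(1) · 𝟙(535/1) = 1 · 1 = 1
  d = 5: σ(5) · 𝟙(535/5) = 6 · 1 = 6
  d = 107: σ(107) · 𝟙(535/107) = 108 · 1 = 108
  d = 535: σ(535) · 𝟙(535/535) = 648 · 1 = 648
Summing: (σ * 𝟙)(535) = 1 + 6 + 108 + 648 = 763.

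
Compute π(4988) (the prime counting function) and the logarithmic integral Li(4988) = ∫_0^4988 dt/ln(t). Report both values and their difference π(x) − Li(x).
π(4988) = 667;  Li(4988) ≈ 682.87;  π(x) − Li(x) ≈ -15.87.

Direct count of primes ≤ 4988 gives π(4988) = 667. Numerical evaluation of the logarithmic integral gives Li(4988) ≈ 682.87. The difference π(x) − Li(x) ≈ -15.87 is typically negative for small/moderate x (Li(x) overestimates), though Littlewood's theorem shows this sign changes infinitely often.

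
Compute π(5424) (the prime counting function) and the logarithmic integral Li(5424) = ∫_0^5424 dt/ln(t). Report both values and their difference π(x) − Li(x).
π(5424) = 716;  Li(5424) ≈ 733.82;  π(x) − Li(x) ≈ -17.82.

Direct count of primes ≤ 5424 gives π(5424) = 716. Numerical evaluation of the logarithmic integral gives Li(5424) ≈ 733.82. The difference π(x) − Li(x) ≈ -17.82 is typically negative for small/moderate x (Li(x) overestimates), though Littlewood's theorem shows this sign changes infinitely often.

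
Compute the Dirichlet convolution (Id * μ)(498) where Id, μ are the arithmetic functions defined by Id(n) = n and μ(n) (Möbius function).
(Id * μ)(498) = 164

Divisors of 498: [1, 2, 3, 6, 83, 166, 249, 498]. For each d | 498:
  d = 1: Id(1) · μ(498/1) = 1 · -1 = -1
  d = 2: Id(2) · μ(498/2) = 2 · 1 = 2
  d = 3: Id(3) · μ(498/3) = 3 · 1 = 3
  d = 6: Id(6) · μ(498/6) = 6 · -1 = -6
  d = 83: Id(83) · μ(498/83) = 83 · 1 = 83
  d = 166: Id(166) · μ(498/166) = 166 · -1 = -166
  d = 249: Id(249) · μ(498/249) = 249 · -1 = -249
  d = 498: Id(498) · μ(498/498) = 498 · 1 = 498
Summing: (Id * μ)(498) = -1 + 2 + 3 + -6 + 83 + -166 + -249 + 498 = 164.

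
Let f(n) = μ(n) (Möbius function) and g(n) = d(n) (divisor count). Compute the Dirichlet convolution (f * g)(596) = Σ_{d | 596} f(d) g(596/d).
(μ * d)(596) = 1

Divisors of 596: [1, 2, 4, 149, 298, 596]. For each d | 596:
  d = 1: μ(1) · d(596/1) = 1 · 6 = 6
  d = 2: μ(2) · d(596/2) = -1 · 4 = -4
  d = 4: μ(4) · d(596/4) = 0 · 2 = 0
  d = 149: μ(149) · d(596/149) = -1 · 3 = -3
  d = 298: μ(298) · d(596/298) = 1 · 2 = 2
  d = 596: μ(596) · d(596/596) = 0 · 1 = 0
Summing: (μ * d)(596) = 6 + -4 + 0 + -3 + 2 + 0 = 1.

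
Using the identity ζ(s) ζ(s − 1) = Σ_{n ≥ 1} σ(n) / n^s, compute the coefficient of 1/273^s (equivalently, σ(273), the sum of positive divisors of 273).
σ(273) = 448

In the product (Σ m^0/m^s)(Σ k / k^s) = Σ (Σ_{d | n} d) / n^s, the coefficient of 1/n^s is σ(n) = Σ_{d | n} d. For n = 273, divisors are [1, 3, 7, 13, 21, 39, 91, 273]; summing: σ(273) = 448.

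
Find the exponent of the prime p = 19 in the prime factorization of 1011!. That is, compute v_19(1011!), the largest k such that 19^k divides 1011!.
v_19(1011!) = 55

Legendre's formula: v_p(n!) = Σ_{k ≥ 1} ⌊n / p^k⌋. For p = 19, n = 1011, the terms are:
  ⌊1011/19^1⌋ = ⌊1011/19⌋ = 53
  ⌊1011/19^2⌋ = ⌊1011/361⌋ = 2
(the next term ⌊1011/19^3⌋ = 0, terminating the sum). Summing: v_19(1011!) = 53 + 2 = 55.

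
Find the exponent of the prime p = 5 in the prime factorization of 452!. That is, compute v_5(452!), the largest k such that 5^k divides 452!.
v_5(452!) = 111

Legendre's formula: v_p(n!) = Σ_{k ≥ 1} ⌊n / p^k⌋. For p = 5, n = 452, the terms are:
  ⌊452/5^1⌋ = ⌊452/5⌋ = 90
  ⌊452/5^2⌋ = ⌊452/25⌋ = 18
  ⌊452/5^3⌋ = ⌊452/125⌋ = 3
(the next term ⌊452/5^4⌋ = 0, terminating the sum). Summing: v_5(452!) = 90 + 18 + 3 = 111.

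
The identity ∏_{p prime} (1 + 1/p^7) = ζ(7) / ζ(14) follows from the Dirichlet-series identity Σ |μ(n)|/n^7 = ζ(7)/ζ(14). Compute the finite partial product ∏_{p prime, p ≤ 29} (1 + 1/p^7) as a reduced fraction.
∏ = 1658744036118718418963507162415104573095141861758633096704/1645110150228546948958650084059359035220017760620475653125

The primes p ≤ 29 are [2, 3, 5, 7, 11, 13, 17, 19, 23, 29]. For each, (1 + 1/p^7) = (p^7 + 1)/p^7. Multiplying these fractions over p ∈ [2, 3, 5, 7, 11, 13, 17, 19, 23, 29] gives 1658744036118718418963507162415104573095141861758633096704/1645110150228546948958650084059359035220017760620475653125. (In the limit P → ∞ this tends to ζ(7)/ζ(14).)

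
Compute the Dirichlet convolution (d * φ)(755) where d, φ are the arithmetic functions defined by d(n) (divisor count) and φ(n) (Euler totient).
(d * φ)(755) = 912

Divisors of 755: [1, 5, 151, 755]. For each d | 755:
  d = 1: d(1) · φ(755/1) = 1 · 600 = 600
  d = 5: d(5) · φ(755/5) = 2 · 150 = 300
  d = 151: d(151) · φ(755/151) = 2 · 4 = 8
  d = 755: d(755) · φ(755/755) = 4 · 1 = 4
Summing: (d * φ)(755) = 600 + 300 + 8 + 4 = 912.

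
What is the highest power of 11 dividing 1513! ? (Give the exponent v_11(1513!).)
v_11(1513!) = 150

Legendre's formula: v_p(n!) = Σ_{k ≥ 1} ⌊n / p^k⌋. For p = 11, n = 1513, the terms are:
  ⌊1513/11^1⌋ = ⌊1513/11⌋ = 137
  ⌊1513/11^2⌋ = ⌊1513/121⌋ = 12
  ⌊1513/11^3⌋ = ⌊1513/1331⌋ = 1
(the next term ⌊1513/11^4⌋ = 0, terminating the sum). Summing: v_11(1513!) = 137 + 12 + 1 = 150.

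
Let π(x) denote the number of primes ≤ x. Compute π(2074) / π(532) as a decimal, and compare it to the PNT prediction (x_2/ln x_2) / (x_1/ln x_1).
π(2074)/π(532) = 312/99 ≈ 3.1515;  PNT prediction ≈ 3.2040.

π(532) = 99 and π(2074) = 312, so π(2074)/π(532) ≈ 3.1515. The PNT-predicted ratio is (2074/ln(2074)) / (532/ln(532)) ≈ 3.2040. The two agree to within a few percent, as expected.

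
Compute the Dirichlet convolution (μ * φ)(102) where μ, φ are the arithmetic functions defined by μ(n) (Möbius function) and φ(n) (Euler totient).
(μ * φ)(102) = 0

Divisors of 102: [1, 2, 3, 6, 17, 34, 51, 102]. For each d | 102:
  d = 1: μ(1) · φ(102/1) = 1 · 32 = 32
  d = 2: μ(2) · φ(102/2) = -1 · 32 = -32
  d = 3: μ(3) · φ(102/3) = -1 · 16 = -16
  d = 6: μ(6) · φ(102/6) = 1 · 16 = 16
  d = 17: μ(17) · φ(102/17) = -1 · 2 = -2
  d = 34: μ(34) · φ(102/34) = 1 · 2 = 2
  d = 51: μ(51) · φ(102/51) = 1 · 1 = 1
  d = 102: μ(102) · φ(102/102) = -1 · 1 = -1
Summing: (μ * φ)(102) = 32 + -32 + -16 + 16 + -2 + 2 + 1 + -1 = 0.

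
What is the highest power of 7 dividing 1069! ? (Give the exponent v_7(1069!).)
v_7(1069!) = 176

Legendre's formula: v_p(n!) = Σ_{k ≥ 1} ⌊n / p^k⌋. For p = 7, n = 1069, the terms are:
  ⌊1069/7^1⌋ = ⌊1069/7⌋ = 152
  ⌊1069/7^2⌋ = ⌊1069/49⌋ = 21
  ⌊1069/7^3⌋ = ⌊1069/343⌋ = 3
(the next term ⌊1069/7^4⌋ = 0, terminating the sum). Summing: v_7(1069!) = 152 + 21 + 3 = 176.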